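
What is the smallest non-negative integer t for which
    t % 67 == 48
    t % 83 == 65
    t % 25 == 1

Combine the congruences pairwise.
From t ≡ 48 (mod 67) write t = 48 + 67s. Substituting into t ≡ 65 (mod 83) gives 67s ≡ 17 (mod 83), and since 67⁻¹ ≡ 57 (mod 83), s ≡ 56. Hence t ≡ 48 + 67·56 = 3800 (mod 5561).
From t ≡ 3800 (mod 5561) write t = 3800 + 5561s. Substituting into t ≡ 1 (mod 25) gives 5561s ≡ 1 (mod 25), and since 11⁻¹ ≡ 16 (mod 25), s ≡ 16. Hence t ≡ 3800 + 5561·16 = 92776 (mod 139025).

92776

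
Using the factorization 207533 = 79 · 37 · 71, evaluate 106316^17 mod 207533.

175079

Mod 79: 106316 ≡ 61; 61^17 ≡ 15 (mod 79).
Mod 37: 106316 ≡ 15; 15^17 ≡ 32 (mod 37).
Mod 71: 106316 ≡ 29; 29^17 ≡ 64 (mod 71).
Combine by CRT: x ≡ 15 (mod 79), x ≡ 32 (mod 37), x ≡ 64 (mod 71) ⇒ x ≡ 175079 (mod 207533).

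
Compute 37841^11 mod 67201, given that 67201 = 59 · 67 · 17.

6833

Mod 59: 37841 ≡ 22; 22^11 ≡ 48 (mod 59).
Mod 67: 37841 ≡ 53; 53^11 ≡ 66 (mod 67).
Mod 17: 37841 ≡ 16; 16^11 ≡ 16 (mod 17).
Combine by CRT: x ≡ 48 (mod 59), x ≡ 66 (mod 67), x ≡ 16 (mod 17) ⇒ x ≡ 6833 (mod 67201).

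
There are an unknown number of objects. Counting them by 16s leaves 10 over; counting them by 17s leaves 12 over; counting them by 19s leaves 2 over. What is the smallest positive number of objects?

1066

The moduli are pairwise coprime; M = 16·17·19 = 5168.
M/16 = 323; 323 ≡ 3 (mod 16); 3·11 ≡ 1, so inverse 11.
M/17 = 304; 304 ≡ 15 (mod 17); 15·8 ≡ 1, so inverse 8.
M/19 = 272; 272 ≡ 6 (mod 19); 6·16 ≡ 1, so inverse 16.
N ≡ 10·323·11 + 12·304·8 + 2·272·16 = 73418.
73418 mod 5168 = 1066.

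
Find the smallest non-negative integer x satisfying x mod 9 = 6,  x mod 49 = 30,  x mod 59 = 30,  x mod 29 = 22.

Combine the congruences pairwise.
From x ≡ 6 (mod 9) write x = 6 + 9t. Substituting into x ≡ 30 (mod 49) gives 9t ≡ 24 (mod 49), and since 9⁻¹ ≡ 11 (mod 49), t ≡ 19. Hence x ≡ 6 + 9·19 = 177 (mod 441).
From x ≡ 177 (mod 441) write x = 177 + 441t. Substituting into x ≡ 30 (mod 59) gives 441t ≡ 30 (mod 59), and since 28⁻¹ ≡ 19 (mod 59), t ≡ 39. Hence x ≡ 177 + 441·39 = 17376 (mod 26019).
From x ≡ 17376 (mod 26019) write x = 17376 + 26019t. Substituting into x ≡ 22 (mod 29) gives 26019t ≡ 17 (mod 29), and since 6⁻¹ ≡ 5 (mod 29), t ≡ 27. Hence x ≡ 17376 + 26019·27 = 719889 (mod 754551).

719889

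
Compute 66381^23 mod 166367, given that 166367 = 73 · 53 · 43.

23357

Mod 73: 66381 ≡ 24; 24^23 ≡ 70 (mod 73).
Mod 53: 66381 ≡ 25; 25^23 ≡ 37 (mod 53).
Mod 43: 66381 ≡ 32; 32^23 ≡ 8 (mod 43).
Combine by CRT: x ≡ 70 (mod 73), x ≡ 37 (mod 53), x ≡ 8 (mod 43) ⇒ x ≡ 23357 (mod 166367).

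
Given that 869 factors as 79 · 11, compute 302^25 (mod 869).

694

Mod 79: 302 ≡ 65; 65^25 ≡ 62 (mod 79).
Mod 11: 302 ≡ 5; by Fermat, exponent reduces to 25 mod 10 = 5; 5^5 ≡ 1 (mod 11).
Combine by CRT: x ≡ 62 (mod 79), x ≡ 1 (mod 11) ⇒ x ≡ 694 (mod 869).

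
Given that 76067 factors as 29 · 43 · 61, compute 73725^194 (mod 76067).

57465

Mod 29: 73725 ≡ 7; by Fermat, exponent reduces to 194 mod 28 = 26; 7^26 ≡ 16 (mod 29).
Mod 43: 73725 ≡ 23; by Fermat, exponent reduces to 194 mod 42 = 26; 23^26 ≡ 17 (mod 43).
Mod 61: 73725 ≡ 37; by Fermat, exponent reduces to 194 mod 60 = 14; 37^14 ≡ 3 (mod 61).
Combine by CRT: x ≡ 16 (mod 29), x ≡ 17 (mod 43), x ≡ 3 (mod 61) ⇒ x ≡ 57465 (mod 76067).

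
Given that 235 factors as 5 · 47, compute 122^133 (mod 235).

212

Mod 5: 122 ≡ 2; by Fermat, exponent reduces to 133 mod 4 = 1; 2^1 ≡ 2 (mod 5).
Mod 47: 122 ≡ 28; by Fermat, exponent reduces to 133 mod 46 = 41; 28^41 ≡ 24 (mod 47).
Combine by CRT: x ≡ 2 (mod 5), x ≡ 24 (mod 47) ⇒ x ≡ 212 (mod 235).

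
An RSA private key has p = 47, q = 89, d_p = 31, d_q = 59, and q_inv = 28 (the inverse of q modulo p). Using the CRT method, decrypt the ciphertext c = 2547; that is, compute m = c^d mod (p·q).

3416

m₁ = c^(d_p) mod p: c ≡ 9 (mod 47), and 9^31 mod 47 = 32.
m₂ = c^(d_q) mod q: c ≡ 55 (mod 89), and 55^59 mod 89 = 34.
h = q_inv·(m₁ − m₂) mod p = 28·(32 − 34) mod 47 = 38.
m = m₂ + h·q = 34 + 38·89 = 3416.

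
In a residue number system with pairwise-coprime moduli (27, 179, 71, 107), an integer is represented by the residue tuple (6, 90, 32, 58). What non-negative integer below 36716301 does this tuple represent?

Combine the congruences pairwise.
From x ≡ 6 (mod 27) write x = 6 + 27t. Substituting into x ≡ 90 (mod 179) gives 27t ≡ 84 (mod 179), and since 27⁻¹ ≡ 126 (mod 179), t ≡ 23. Hence x ≡ 6 + 27·23 = 627 (mod 4833).
From x ≡ 627 (mod 4833) write x = 627 + 4833t. Substituting into x ≡ 32 (mod 71) gives 4833t ≡ 44 (mod 71), and since 5⁻¹ ≡ 57 (mod 71), t ≡ 23. Hence x ≡ 627 + 4833·23 = 111786 (mod 343143).
From x ≡ 111786 (mod 343143) write x = 111786 + 343143t. Substituting into x ≡ 58 (mod 107) gives 343143t ≡ 87 (mod 107), and since 101⁻¹ ≡ 89 (mod 107), t ≡ 39. Hence x ≡ 111786 + 343143·39 = 13494363 (mod 36716301).

13494363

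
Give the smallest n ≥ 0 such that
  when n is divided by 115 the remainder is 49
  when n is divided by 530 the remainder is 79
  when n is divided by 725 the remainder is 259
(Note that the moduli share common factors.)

496159

gcd(115, 530) = 5 and 5 | (79 − 49), so the pair is consistent; merging gives n ≡ 8559 (mod 12190), where 12190 = lcm(115, 530).
gcd(12190, 725) = 5 and 5 | (259 − 8559), so the pair is consistent; merging gives n ≡ 496159 (mod 1767550), where 1767550 = lcm(12190, 725).
The solution is unique modulo lcm(115, 530, 725) = 1767550.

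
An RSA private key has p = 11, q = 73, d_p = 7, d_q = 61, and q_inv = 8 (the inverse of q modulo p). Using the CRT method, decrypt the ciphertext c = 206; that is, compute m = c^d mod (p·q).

m₁ = c^(d_p) mod p: c ≡ 8 (mod 11), and 8^7 mod 11 = 2.
m₂ = c^(d_q) mod q: c ≡ 60 (mod 73), and 60^61 mod 73 = 29.
h = q_inv·(m₁ − m₂) mod p = 8·(2 − 29) mod 11 = 4.
m = m₂ + h·q = 29 + 4·73 = 321.

321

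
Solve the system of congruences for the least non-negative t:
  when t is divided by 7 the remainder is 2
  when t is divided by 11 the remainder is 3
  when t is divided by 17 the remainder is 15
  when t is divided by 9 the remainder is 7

The moduli are pairwise coprime; N = 7·11·17·9 = 11781.
N/7 = 1683; 1683 ≡ 3 (mod 7); 3·5 ≡ 1, so inverse 5.
N/11 = 1071; 1071 ≡ 4 (mod 11); 4·3 ≡ 1, so inverse 3.
N/17 = 693; 693 ≡ 13 (mod 17); 13·4 ≡ 1, so inverse 4.
N/9 = 1309; 1309 ≡ 4 (mod 9); 4·7 ≡ 1, so inverse 7.
t ≡ 2·1683·5 + 3·1071·3 + 15·693·4 + 7·1309·7 = 132190.
132190 mod 11781 = 2599.

2599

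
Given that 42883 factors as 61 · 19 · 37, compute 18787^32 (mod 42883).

4881

Mod 61: 18787 ≡ 60; 60^32 ≡ 1 (mod 61).
Mod 19: 18787 ≡ 15; by Fermat, exponent reduces to 32 mod 18 = 14; 15^14 ≡ 17 (mod 19).
Mod 37: 18787 ≡ 28; 28^32 ≡ 34 (mod 37).
Combine by CRT: x ≡ 1 (mod 61), x ≡ 17 (mod 19), x ≡ 34 (mod 37) ⇒ x ≡ 4881 (mod 42883).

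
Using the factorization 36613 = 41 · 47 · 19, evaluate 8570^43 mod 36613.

Mod 41: 8570 ≡ 1; by Fermat, exponent reduces to 43 mod 40 = 3; 1^3 ≡ 1 (mod 41).
Mod 47: 8570 ≡ 16; 16^43 ≡ 27 (mod 47).
Mod 19: 8570 ≡ 1; by Fermat, exponent reduces to 43 mod 18 = 7; 1^7 ≡ 1 (mod 19).
Combine by CRT: x ≡ 1 (mod 41), x ≡ 27 (mod 47), x ≡ 1 (mod 19) ⇒ x ≡ 31940 (mod 36613).

31940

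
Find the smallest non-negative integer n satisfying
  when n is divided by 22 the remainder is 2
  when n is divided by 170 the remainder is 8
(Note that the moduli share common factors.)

178

Combine the congruences pairwise.
gcd(22, 170) = 2 and 2 | (8 − 2), so the pair is consistent; merging gives n ≡ 178 (mod 1870), where 1870 = lcm(22, 170).
The solution is unique modulo lcm(22, 170) = 1870.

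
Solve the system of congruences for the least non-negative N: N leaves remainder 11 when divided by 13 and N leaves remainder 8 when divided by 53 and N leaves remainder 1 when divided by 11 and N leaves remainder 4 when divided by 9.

From N ≡ 11 (mod 13) write N = 11 + 13t. Substituting into N ≡ 8 (mod 53) gives 13t ≡ 50 (mod 53), and since 13⁻¹ ≡ 49 (mod 53), t ≡ 12. Hence N ≡ 11 + 13·12 = 167 (mod 689).
From N ≡ 167 (mod 689) write N = 167 + 689t. Substituting into N ≡ 1 (mod 11) gives 689t ≡ 10 (mod 11), and since 7⁻¹ ≡ 8 (mod 11), t ≡ 3. Hence N ≡ 167 + 689·3 = 2234 (mod 7579).
From N ≡ 2234 (mod 7579) write N = 2234 + 7579t. Substituting into N ≡ 4 (mod 9) gives 7579t ≡ 2 (mod 9), and since 1⁻¹ ≡ 1 (mod 9), t ≡ 2. Hence N ≡ 2234 + 7579·2 = 17392 (mod 68211).

17392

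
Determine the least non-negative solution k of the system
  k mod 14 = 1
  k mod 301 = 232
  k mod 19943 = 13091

Combine the congruences pairwise.
gcd(14, 301) = 7 and 7 | (232 − 1), so the pair is consistent; merging gives k ≡ 533 (mod 602), where 602 = lcm(14, 301).
gcd(602, 19943) = 7 and 7 | (13091 − 533), so the pair is consistent; merging gives k ≡ 970355 (mod 1715098), where 1715098 = lcm(602, 19943).
The solution is unique modulo lcm(14, 301, 19943) = 1715098.

970355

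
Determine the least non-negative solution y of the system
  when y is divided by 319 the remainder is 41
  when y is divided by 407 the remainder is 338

9292

gcd(319, 407) = 11 and 11 | (338 − 41), so the pair is consistent; merging gives y ≡ 9292 (mod 11803), where 11803 = lcm(319, 407).
The solution is unique modulo lcm(319, 407) = 11803.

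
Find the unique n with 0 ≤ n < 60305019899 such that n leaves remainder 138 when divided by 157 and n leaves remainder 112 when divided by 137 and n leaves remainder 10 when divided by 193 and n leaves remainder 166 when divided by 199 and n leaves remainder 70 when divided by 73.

31733817149

From n ≡ 138 (mod 157) write n = 138 + 157t. Substituting into n ≡ 112 (mod 137) gives 157t ≡ 111 (mod 137), and since 20⁻¹ ≡ 48 (mod 137), t ≡ 122. Hence n ≡ 138 + 157·122 = 19292 (mod 21509).
From n ≡ 19292 (mod 21509) write n = 19292 + 21509t. Substituting into n ≡ 10 (mod 193) gives 21509t ≡ 18 (mod 193), and since 86⁻¹ ≡ 101 (mod 193), t ≡ 81. Hence n ≡ 19292 + 21509·81 = 1761521 (mod 4151237).
From n ≡ 1761521 (mod 4151237) write n = 1761521 + 4151237t. Substituting into n ≡ 166 (mod 199) gives 4151237t ≡ 193 (mod 199), and since 97⁻¹ ≡ 119 (mod 199), t ≡ 82. Hence n ≡ 1761521 + 4151237·82 = 342162955 (mod 826096163).
From n ≡ 342162955 (mod 826096163) write n = 342162955 + 826096163t. Substituting into n ≡ 70 (mod 73) gives 826096163t ≡ 14 (mod 73), and since 58⁻¹ ≡ 34 (mod 73), t ≡ 38. Hence n ≡ 342162955 + 826096163·38 = 31733817149 (mod 60305019899).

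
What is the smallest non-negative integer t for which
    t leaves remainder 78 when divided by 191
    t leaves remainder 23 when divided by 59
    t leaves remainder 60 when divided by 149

The moduli are pairwise coprime; N = 191·59·149 = 1679081.
N/191 = 8791; 8791 ≡ 5 (mod 191); 5·153 ≡ 1, so inverse 153.
N/59 = 28459; 28459 ≡ 21 (mod 59); 21·45 ≡ 1, so inverse 45.
N/149 = 11269; 11269 ≡ 94 (mod 149); 94·65 ≡ 1, so inverse 65.
t ≡ 78·8791·153 + 23·28459·45 + 60·11269·65 = 178315959.
178315959 mod 1679081 = 333373.

333373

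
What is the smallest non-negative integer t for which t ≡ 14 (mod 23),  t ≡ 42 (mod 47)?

888

From t ≡ 14 (mod 23) write t = 14 + 23s. Substituting into t ≡ 42 (mod 47) gives 23s ≡ 28 (mod 47), and since 23⁻¹ ≡ 45 (mod 47), s ≡ 38. Hence t ≡ 14 + 23·38 = 888 (mod 1081).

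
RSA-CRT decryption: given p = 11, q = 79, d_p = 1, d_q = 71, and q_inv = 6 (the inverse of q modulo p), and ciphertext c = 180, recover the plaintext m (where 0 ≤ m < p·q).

m₁ = c^(d_p) mod p: c ≡ 4 (mod 11), and 4^1 mod 11 = 4.
m₂ = c^(d_q) mod q: c ≡ 22 (mod 79), and 22^71 mod 79 = 52.
h = q_inv·(m₁ − m₂) mod p = 6·(4 − 52) mod 11 = 9.
m = m₂ + h·q = 52 + 9·79 = 763.

763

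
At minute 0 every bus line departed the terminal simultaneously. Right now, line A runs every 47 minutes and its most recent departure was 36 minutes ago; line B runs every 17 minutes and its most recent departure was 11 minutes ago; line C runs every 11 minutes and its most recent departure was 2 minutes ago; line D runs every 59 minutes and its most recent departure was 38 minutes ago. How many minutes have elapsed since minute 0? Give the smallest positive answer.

263001

The moduli are pairwise coprime; N = 47·17·11·59 = 518551.
N/47 = 11033; 11033 ≡ 35 (mod 47); 35·43 ≡ 1, so inverse 43.
N/17 = 30503; 30503 ≡ 5 (mod 17); 5·7 ≡ 1, so inverse 7.
N/11 = 47141; 47141 ≡ 6 (mod 11); 6·2 ≡ 1, so inverse 2.
N/59 = 8789; 8789 ≡ 57 (mod 59); 57·29 ≡ 1, so inverse 29.
t ≡ 36·11033·43 + 11·30503·7 + 2·47141·2 + 38·8789·29 = 29301857.
29301857 mod 518551 = 263001.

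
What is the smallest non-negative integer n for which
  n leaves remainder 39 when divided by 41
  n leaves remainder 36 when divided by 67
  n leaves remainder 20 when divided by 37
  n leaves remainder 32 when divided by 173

Combine the congruences pairwise.
From n ≡ 39 (mod 41) write n = 39 + 41t. Substituting into n ≡ 36 (mod 67) gives 41t ≡ 64 (mod 67), and since 41⁻¹ ≡ 18 (mod 67), t ≡ 13. Hence n ≡ 39 + 41·13 = 572 (mod 2747).
From n ≡ 572 (mod 2747) write n = 572 + 2747t. Substituting into n ≡ 20 (mod 37) gives 2747t ≡ 3 (mod 37), and since 9⁻¹ ≡ 33 (mod 37), t ≡ 25. Hence n ≡ 572 + 2747·25 = 69247 (mod 101639).
From n ≡ 69247 (mod 101639) write n = 69247 + 101639t. Substituting into n ≡ 32 (mod 173) gives 101639t ≡ 158 (mod 173), and since 88⁻¹ ≡ 116 (mod 173), t ≡ 163. Hence n ≡ 69247 + 101639·163 = 16636404 (mod 17583547).

16636404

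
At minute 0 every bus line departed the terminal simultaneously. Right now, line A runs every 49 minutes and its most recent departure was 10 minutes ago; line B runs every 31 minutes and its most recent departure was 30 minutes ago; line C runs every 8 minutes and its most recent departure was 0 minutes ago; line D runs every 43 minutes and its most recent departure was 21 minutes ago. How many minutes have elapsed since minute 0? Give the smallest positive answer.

234328

The moduli are pairwise coprime; N = 49·31·8·43 = 522536.
N/49 = 10664; 10664 ≡ 31 (mod 49); 31·19 ≡ 1, so inverse 19.
N/31 = 16856; 16856 ≡ 23 (mod 31); 23·27 ≡ 1, so inverse 27.
N/8 = 65317; 65317 ≡ 5 (mod 8); 5·5 ≡ 1, so inverse 5.
N/43 = 12152; 12152 ≡ 26 (mod 43); 26·5 ≡ 1, so inverse 5.
t ≡ 10·10664·19 + 30·16856·27 + 0·65317·5 + 21·12152·5 = 16955480.
16955480 mod 522536 = 234328.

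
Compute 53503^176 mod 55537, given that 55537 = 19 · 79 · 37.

3516

Mod 19: 53503 ≡ 18; by Fermat, exponent reduces to 176 mod 18 = 14; 18^14 ≡ 1 (mod 19).
Mod 79: 53503 ≡ 20; by Fermat, exponent reduces to 176 mod 78 = 20; 20^20 ≡ 40 (mod 79).
Mod 37: 53503 ≡ 1; by Fermat, exponent reduces to 176 mod 36 = 32; 1^32 ≡ 1 (mod 37).
Combine by CRT: x ≡ 1 (mod 19), x ≡ 40 (mod 79), x ≡ 1 (mod 37) ⇒ x ≡ 3516 (mod 55537).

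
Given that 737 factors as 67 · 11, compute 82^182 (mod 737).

223

Mod 67: 82 ≡ 15; by Fermat, exponent reduces to 182 mod 66 = 50; 15^50 ≡ 22 (mod 67).
Mod 11: 82 ≡ 5; by Fermat, exponent reduces to 182 mod 10 = 2; 5^2 ≡ 3 (mod 11).
Combine by CRT: x ≡ 22 (mod 67), x ≡ 3 (mod 11) ⇒ x ≡ 223 (mod 737).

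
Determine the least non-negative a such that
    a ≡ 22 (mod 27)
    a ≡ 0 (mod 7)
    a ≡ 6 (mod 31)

5152

The moduli are pairwise coprime; N = 27·7·31 = 5859.
N/27 = 217; 217 ≡ 1 (mod 27), inverse 1.
N/7 = 837; 837 ≡ 4 (mod 7); 4·2 ≡ 1, so inverse 2.
N/31 = 189; 189 ≡ 3 (mod 31); 3·21 ≡ 1, so inverse 21.
a ≡ 22·217·1 + 0·837·2 + 6·189·21 = 28588.
28588 mod 5859 = 5152.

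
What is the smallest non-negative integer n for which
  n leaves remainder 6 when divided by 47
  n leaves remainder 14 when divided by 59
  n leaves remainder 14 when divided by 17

The moduli are pairwise coprime; M = 47·59·17 = 47141.
M/47 = 1003; 1003 ≡ 16 (mod 47); 16·3 ≡ 1, so inverse 3.
M/59 = 799; 799 ≡ 32 (mod 59); 32·24 ≡ 1, so inverse 24.
M/17 = 2773; 2773 ≡ 2 (mod 17); 2·9 ≡ 1, so inverse 9.
n ≡ 6·1003·3 + 14·799·24 + 14·2773·9 = 635916.
635916 mod 47141 = 23083.

23083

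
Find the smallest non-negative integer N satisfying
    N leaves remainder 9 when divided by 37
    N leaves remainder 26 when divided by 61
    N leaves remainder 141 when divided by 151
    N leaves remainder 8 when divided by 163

The moduli are pairwise coprime; M = 37·61·151·163 = 55551541.
M/37 = 1501393; 1501393 ≡ 7 (mod 37); 7·16 ≡ 1, so inverse 16.
M/61 = 910681; 910681 ≡ 12 (mod 61); 12·56 ≡ 1, so inverse 56.
M/151 = 367891; 367891 ≡ 55 (mod 151); 55·11 ≡ 1, so inverse 11.
M/163 = 340807; 340807 ≡ 137 (mod 163); 137·94 ≡ 1, so inverse 94.
N ≡ 9·1501393·16 + 26·910681·56 + 141·367891·11 + 8·340807·94 = 2369037933.
2369037933 mod 55551541 = 35873211.

35873211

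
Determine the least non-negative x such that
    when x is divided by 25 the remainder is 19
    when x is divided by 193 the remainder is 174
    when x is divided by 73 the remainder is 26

The moduli are pairwise coprime; N = 25·193·73 = 352225.
N/25 = 14089; 14089 ≡ 14 (mod 25); 14·9 ≡ 1, so inverse 9.
N/193 = 1825; 1825 ≡ 88 (mod 193); 88·68 ≡ 1, so inverse 68.
N/73 = 4825; 4825 ≡ 7 (mod 73); 7·21 ≡ 1, so inverse 21.
x ≡ 19·14089·9 + 174·1825·68 + 26·4825·21 = 26637069.
26637069 mod 352225 = 220194.

220194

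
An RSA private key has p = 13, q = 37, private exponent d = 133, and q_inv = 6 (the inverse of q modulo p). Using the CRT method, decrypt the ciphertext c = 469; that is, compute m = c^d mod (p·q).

287

d_p = d mod (p−1) = 133 mod 12 = 1; d_q = d mod (q−1) = 25.
m₁ = c^(d_p) mod p: c ≡ 1 (mod 13), and 1^1 mod 13 = 1.
m₂ = c^(d_q) mod q: c ≡ 25 (mod 37), and 25^25 mod 37 = 28.
h = q_inv·(m₁ − m₂) mod p = 6·(1 − 28) mod 13 = 7.
m = m₂ + h·q = 28 + 7·37 = 287.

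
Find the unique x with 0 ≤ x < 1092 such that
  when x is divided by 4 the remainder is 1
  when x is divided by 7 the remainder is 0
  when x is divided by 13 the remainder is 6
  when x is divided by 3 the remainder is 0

The moduli are pairwise coprime; N = 4·7·13·3 = 1092.
N/4 = 273; 273 ≡ 1 (mod 4), inverse 1.
N/7 = 156; 156 ≡ 2 (mod 7); 2·4 ≡ 1, so inverse 4.
N/13 = 84; 84 ≡ 6 (mod 13); 6·11 ≡ 1, so inverse 11.
N/3 = 364; 364 ≡ 1 (mod 3), inverse 1.
x ≡ 1·273·1 + 0·156·4 + 6·84·11 + 0·364·1 = 5817.
5817 mod 1092 = 357.

357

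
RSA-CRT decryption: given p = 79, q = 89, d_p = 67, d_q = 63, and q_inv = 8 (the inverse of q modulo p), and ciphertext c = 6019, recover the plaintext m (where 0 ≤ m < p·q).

m₁ = c^(d_p) mod p: c ≡ 15 (mod 79), and 15^67 mod 79 = 12.
m₂ = c^(d_q) mod q: c ≡ 56 (mod 89), and 56^63 mod 89 = 31.
h = q_inv·(m₁ − m₂) mod p = 8·(12 − 31) mod 79 = 6.
m = m₂ + h·q = 31 + 6·89 = 565.

565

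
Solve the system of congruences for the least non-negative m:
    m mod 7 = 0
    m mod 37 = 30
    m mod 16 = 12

From m ≡ 0 (mod 7) write m = 0 + 7t. Substituting into m ≡ 30 (mod 37) gives 7t ≡ 30 (mod 37), and since 7⁻¹ ≡ 16 (mod 37), t ≡ 36. Hence m ≡ 0 + 7·36 = 252 (mod 259).
From m ≡ 252 (mod 259) write m = 252 + 259t. Substituting into m ≡ 12 (mod 16) gives 259t ≡ 0 (mod 16), and since 3⁻¹ ≡ 11 (mod 16), t ≡ 0. Hence m ≡ 252 + 259·0 = 252 (mod 4144).

252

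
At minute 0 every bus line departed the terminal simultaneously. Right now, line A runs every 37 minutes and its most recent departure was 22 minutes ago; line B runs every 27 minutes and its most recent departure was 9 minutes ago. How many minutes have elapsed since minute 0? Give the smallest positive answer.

873

From t ≡ 22 (mod 37) write t = 22 + 37s. Substituting into t ≡ 9 (mod 27) gives 37s ≡ 14 (mod 27), and since 10⁻¹ ≡ 19 (mod 27), s ≡ 23. Hence t ≡ 22 + 37·23 = 873 (mod 999).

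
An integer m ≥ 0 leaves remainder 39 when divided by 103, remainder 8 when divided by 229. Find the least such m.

Combine the congruences pairwise.
From m ≡ 39 (mod 103) write m = 39 + 103t. Substituting into m ≡ 8 (mod 229) gives 103t ≡ 198 (mod 229), and since 103⁻¹ ≡ 209 (mod 229), t ≡ 162. Hence m ≡ 39 + 103·162 = 16725 (mod 23587).

16725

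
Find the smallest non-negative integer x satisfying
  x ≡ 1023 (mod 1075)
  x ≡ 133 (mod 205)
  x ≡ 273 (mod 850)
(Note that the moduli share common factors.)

Combine the congruences pairwise.
gcd(1075, 205) = 5 and 5 | (133 − 1023), so the pair is consistent; merging gives x ≡ 17148 (mod 44075), where 44075 = lcm(1075, 205).
gcd(44075, 850) = 25 and 25 | (273 − 17148), so the pair is consistent; merging gives x ≡ 1471623 (mod 1498550), where 1498550 = lcm(44075, 850).
The solution is unique modulo lcm(1075, 205, 850) = 1498550.

1471623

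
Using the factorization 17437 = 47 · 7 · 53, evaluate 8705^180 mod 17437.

Mod 47: 8705 ≡ 10; by Fermat, exponent reduces to 180 mod 46 = 42; 10^42 ≡ 17 (mod 47).
Mod 7: 8705 ≡ 4; since 6 | 180, by Fermat 4^180 ≡ 1 (mod 7).
Mod 53: 8705 ≡ 13; by Fermat, exponent reduces to 180 mod 52 = 24; 13^24 ≡ 16 (mod 53).
Combine by CRT: x ≡ 17 (mod 47), x ≡ 1 (mod 7), x ≡ 16 (mod 53) ⇒ x ≡ 12895 (mod 17437).

12895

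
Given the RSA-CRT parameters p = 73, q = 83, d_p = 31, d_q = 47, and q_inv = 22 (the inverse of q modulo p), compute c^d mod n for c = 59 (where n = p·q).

m₁ = c^(d_p) mod p: c ≡ 59 (mod 73), and 59^31 mod 73 = 31.
m₂ = c^(d_q) mod q: c ≡ 59 (mod 83), and 59^47 mod 83 = 41.
h = q_inv·(m₁ − m₂) mod p = 22·(31 − 41) mod 73 = 72.
m = m₂ + h·q = 41 + 72·83 = 6017.

6017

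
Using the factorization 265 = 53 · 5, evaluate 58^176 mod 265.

16

Mod 53: 58 ≡ 5; by Fermat, exponent reduces to 176 mod 52 = 20; 5^20 ≡ 16 (mod 53).
Mod 5: 58 ≡ 3; since 4 | 176, by Fermat 3^176 ≡ 1 (mod 5).
Combine by CRT: x ≡ 16 (mod 53), x ≡ 1 (mod 5) ⇒ x ≡ 16 (mod 265).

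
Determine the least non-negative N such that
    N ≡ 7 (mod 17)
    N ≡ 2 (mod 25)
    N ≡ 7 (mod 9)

Combine the congruences pairwise.
From N ≡ 7 (mod 17) write N = 7 + 17t. Substituting into N ≡ 2 (mod 25) gives 17t ≡ 20 (mod 25), and since 17⁻¹ ≡ 3 (mod 25), t ≡ 10. Hence N ≡ 7 + 17·10 = 177 (mod 425).
From N ≡ 177 (mod 425) write N = 177 + 425t. Substituting into N ≡ 7 (mod 9) gives 425t ≡ 1 (mod 9), and since 2⁻¹ ≡ 5 (mod 9), t ≡ 5. Hence N ≡ 177 + 425·5 = 2302 (mod 3825).

2302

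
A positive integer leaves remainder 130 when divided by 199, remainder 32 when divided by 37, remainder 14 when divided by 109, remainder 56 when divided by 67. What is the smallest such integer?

From x ≡ 130 (mod 199) write x = 130 + 199t. Substituting into x ≡ 32 (mod 37) gives 199t ≡ 13 (mod 37), and since 14⁻¹ ≡ 8 (mod 37), t ≡ 30. Hence x ≡ 130 + 199·30 = 6100 (mod 7363).
From x ≡ 6100 (mod 7363) write x = 6100 + 7363t. Substituting into x ≡ 14 (mod 109) gives 7363t ≡ 18 (mod 109), and since 60⁻¹ ≡ 20 (mod 109), t ≡ 33. Hence x ≡ 6100 + 7363·33 = 249079 (mod 802567).
From x ≡ 249079 (mod 802567) write x = 249079 + 802567t. Substituting into x ≡ 56 (mod 67) gives 802567t ≡ 16 (mod 67), and since 41⁻¹ ≡ 18 (mod 67), t ≡ 20. Hence x ≡ 249079 + 802567·20 = 16300419 (mod 53771989).

16300419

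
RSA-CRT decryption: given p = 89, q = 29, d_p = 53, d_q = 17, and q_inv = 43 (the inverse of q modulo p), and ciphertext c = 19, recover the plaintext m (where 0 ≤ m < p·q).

m₁ = c^(d_p) mod p: c ≡ 19 (mod 89), and 19^53 mod 89 = 51.
m₂ = c^(d_q) mod q: c ≡ 19 (mod 29), and 19^17 mod 29 = 14.
h = q_inv·(m₁ − m₂) mod p = 43·(51 − 14) mod 89 = 78.
m = m₂ + h·q = 14 + 78·29 = 2276.

2276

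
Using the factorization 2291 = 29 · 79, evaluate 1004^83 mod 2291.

Mod 29: 1004 ≡ 18; by Fermat, exponent reduces to 83 mod 28 = 27; 18^27 ≡ 21 (mod 29).
Mod 79: 1004 ≡ 56; by Fermat, exponent reduces to 83 mod 78 = 5; 56^5 ≡ 24 (mod 79).
Combine by CRT: x ≡ 21 (mod 29), x ≡ 24 (mod 79) ⇒ x ≡ 340 (mod 2291).

340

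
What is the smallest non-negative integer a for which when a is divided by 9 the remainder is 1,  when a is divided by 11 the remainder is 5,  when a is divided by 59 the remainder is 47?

The moduli are pairwise coprime; N = 9·11·59 = 5841.
N/9 = 649; 649 ≡ 1 (mod 9), inverse 1.
N/11 = 531; 531 ≡ 3 (mod 11); 3·4 ≡ 1, so inverse 4.
N/59 = 99; 99 ≡ 40 (mod 59); 40·31 ≡ 1, so inverse 31.
a ≡ 1·649·1 + 5·531·4 + 47·99·31 = 155512.
155512 mod 5841 = 3646.

3646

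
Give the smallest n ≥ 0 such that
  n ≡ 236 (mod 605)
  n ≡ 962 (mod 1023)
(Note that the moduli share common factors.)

34721

Combine the congruences pairwise.
gcd(605, 1023) = 11 and 11 | (962 − 236), so the pair is consistent; merging gives n ≡ 34721 (mod 56265), where 56265 = lcm(605, 1023).
The solution is unique modulo lcm(605, 1023) = 56265.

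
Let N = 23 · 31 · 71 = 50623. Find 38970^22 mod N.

Mod 23: 38970 ≡ 8; since 22 | 22, by Fermat 8^22 ≡ 1 (mod 23).
Mod 31: 38970 ≡ 3; 3^22 ≡ 14 (mod 31).
Mod 71: 38970 ≡ 62; 62^22 ≡ 16 (mod 71).
Combine by CRT: x ≡ 1 (mod 23), x ≡ 14 (mod 31), x ≡ 16 (mod 71) ⇒ x ≡ 16630 (mod 50623).

16630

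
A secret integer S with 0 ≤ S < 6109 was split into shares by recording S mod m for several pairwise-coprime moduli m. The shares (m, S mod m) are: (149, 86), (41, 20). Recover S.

4407

From S ≡ 86 (mod 149) write S = 86 + 149t. Substituting into S ≡ 20 (mod 41) gives 149t ≡ 16 (mod 41), and since 26⁻¹ ≡ 30 (mod 41), t ≡ 29. Hence S ≡ 86 + 149·29 = 4407 (mod 6109).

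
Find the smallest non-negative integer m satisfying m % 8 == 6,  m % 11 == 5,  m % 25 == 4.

From m ≡ 6 (mod 8) write m = 6 + 8t. Substituting into m ≡ 5 (mod 11) gives 8t ≡ 10 (mod 11), and since 8⁻¹ ≡ 7 (mod 11), t ≡ 4. Hence m ≡ 6 + 8·4 = 38 (mod 88).
From m ≡ 38 (mod 88) write m = 38 + 88t. Substituting into m ≡ 4 (mod 25) gives 88t ≡ 16 (mod 25), and since 13⁻¹ ≡ 2 (mod 25), t ≡ 7. Hence m ≡ 38 + 88·7 = 654 (mod 2200).

654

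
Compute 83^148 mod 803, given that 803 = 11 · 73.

510

Mod 11: 83 ≡ 6; by Fermat, exponent reduces to 148 mod 10 = 8; 6^8 ≡ 4 (mod 11).
Mod 73: 83 ≡ 10; by Fermat, exponent reduces to 148 mod 72 = 4; 10^4 ≡ 72 (mod 73).
Combine by CRT: x ≡ 4 (mod 11), x ≡ 72 (mod 73) ⇒ x ≡ 510 (mod 803).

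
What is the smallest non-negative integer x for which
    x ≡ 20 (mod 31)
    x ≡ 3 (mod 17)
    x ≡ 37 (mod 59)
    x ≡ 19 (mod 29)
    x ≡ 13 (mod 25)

Combine the congruences pairwise.
From x ≡ 20 (mod 31) write x = 20 + 31t. Substituting into x ≡ 3 (mod 17) gives 31t ≡ 0 (mod 17), and since 14⁻¹ ≡ 11 (mod 17), t ≡ 0. Hence x ≡ 20 + 31·0 = 20 (mod 527).
From x ≡ 20 (mod 527) write x = 20 + 527t. Substituting into x ≡ 37 (mod 59) gives 527t ≡ 17 (mod 59), and since 55⁻¹ ≡ 44 (mod 59), t ≡ 40. Hence x ≡ 20 + 527·40 = 21100 (mod 31093).
From x ≡ 21100 (mod 31093) write x = 21100 + 31093t. Substituting into x ≡ 19 (mod 29) gives 31093t ≡ 2 (mod 29), and since 5⁻¹ ≡ 6 (mod 29), t ≡ 12. Hence x ≡ 21100 + 31093·12 = 394216 (mod 901697).
From x ≡ 394216 (mod 901697) write x = 394216 + 901697t. Substituting into x ≡ 13 (mod 25) gives 901697t ≡ 22 (mod 25), and since 22⁻¹ ≡ 8 (mod 25), t ≡ 1. Hence x ≡ 394216 + 901697·1 = 1295913 (mod 22542425).

1295913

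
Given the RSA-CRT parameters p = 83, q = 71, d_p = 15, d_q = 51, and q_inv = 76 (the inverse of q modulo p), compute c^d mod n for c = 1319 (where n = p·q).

4638

m₁ = c^(d_p) mod p: c ≡ 74 (mod 83), and 74^15 mod 83 = 73.
m₂ = c^(d_q) mod q: c ≡ 41 (mod 71), and 41^51 mod 71 = 23.
h = q_inv·(m₁ − m₂) mod p = 76·(73 − 23) mod 83 = 65.
m = m₂ + h·q = 23 + 65·71 = 4638.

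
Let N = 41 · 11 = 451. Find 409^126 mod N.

42

Mod 41: 409 ≡ 40; by Fermat, exponent reduces to 126 mod 40 = 6; 40^6 ≡ 1 (mod 41).
Mod 11: 409 ≡ 2; by Fermat, exponent reduces to 126 mod 10 = 6; 2^6 ≡ 9 (mod 11).
Combine by CRT: x ≡ 1 (mod 41), x ≡ 9 (mod 11) ⇒ x ≡ 42 (mod 451).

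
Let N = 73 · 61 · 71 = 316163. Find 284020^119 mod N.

Mod 73: 284020 ≡ 50; by Fermat, exponent reduces to 119 mod 72 = 47; 50^47 ≡ 48 (mod 73).
Mod 61: 284020 ≡ 4; by Fermat, exponent reduces to 119 mod 60 = 59; 4^59 ≡ 46 (mod 61).
Mod 71: 284020 ≡ 20; by Fermat, exponent reduces to 119 mod 70 = 49; 20^49 ≡ 1 (mod 71).
Combine by CRT: x ≡ 48 (mod 73), x ≡ 46 (mod 61), x ≡ 1 (mod 71) ⇒ x ≡ 63120 (mod 316163).

63120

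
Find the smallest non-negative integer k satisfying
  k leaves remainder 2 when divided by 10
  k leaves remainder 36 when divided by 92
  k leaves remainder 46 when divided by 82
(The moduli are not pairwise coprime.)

gcd(10, 92) = 2 and 2 | (36 − 2), so the pair is consistent; merging gives k ≡ 312 (mod 460), where 460 = lcm(10, 92).
gcd(460, 82) = 2 and 2 | (46 − 312), so the pair is consistent; merging gives k ≡ 7672 (mod 18860), where 18860 = lcm(460, 82).
The solution is unique modulo lcm(10, 92, 82) = 18860.

7672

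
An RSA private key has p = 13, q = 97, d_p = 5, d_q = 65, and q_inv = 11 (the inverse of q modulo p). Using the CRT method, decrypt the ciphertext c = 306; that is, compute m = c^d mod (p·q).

m₁ = c^(d_p) mod p: c ≡ 7 (mod 13), and 7^5 mod 13 = 11.
m₂ = c^(d_q) mod q: c ≡ 15 (mod 97), and 15^65 mod 97 = 40.
h = q_inv·(m₁ − m₂) mod p = 11·(11 − 40) mod 13 = 6.
m = m₂ + h·q = 40 + 6·97 = 622.

622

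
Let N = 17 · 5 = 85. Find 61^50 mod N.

66

Mod 17: 61 ≡ 10; by Fermat, exponent reduces to 50 mod 16 = 2; 10^2 ≡ 15 (mod 17).
Mod 5: 61 ≡ 1; by Fermat, exponent reduces to 50 mod 4 = 2; 1^2 ≡ 1 (mod 5).
Combine by CRT: x ≡ 15 (mod 17), x ≡ 1 (mod 5) ⇒ x ≡ 66 (mod 85).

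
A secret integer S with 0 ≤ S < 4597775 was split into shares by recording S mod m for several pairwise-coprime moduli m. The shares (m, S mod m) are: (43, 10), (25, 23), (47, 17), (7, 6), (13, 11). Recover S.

552173

From S ≡ 10 (mod 43) write S = 10 + 43t. Substituting into S ≡ 23 (mod 25) gives 43t ≡ 13 (mod 25), and since 18⁻¹ ≡ 7 (mod 25), t ≡ 16. Hence S ≡ 10 + 43·16 = 698 (mod 1075).
From S ≡ 698 (mod 1075) write S = 698 + 1075t. Substituting into S ≡ 17 (mod 47) gives 1075t ≡ 24 (mod 47), and since 41⁻¹ ≡ 39 (mod 47), t ≡ 43. Hence S ≡ 698 + 1075·43 = 46923 (mod 50525).
From S ≡ 46923 (mod 50525) write S = 46923 + 50525t. Substituting into S ≡ 6 (mod 7) gives 50525t ≡ 4 (mod 7), and since 6⁻¹ ≡ 6 (mod 7), t ≡ 3. Hence S ≡ 46923 + 50525·3 = 198498 (mod 353675).
From S ≡ 198498 (mod 353675) write S = 198498 + 353675t. Substituting into S ≡ 11 (mod 13) gives 353675t ≡ 10 (mod 13), and since 10⁻¹ ≡ 4 (mod 13), t ≡ 1. Hence S ≡ 198498 + 353675·1 = 552173 (mod 4597775).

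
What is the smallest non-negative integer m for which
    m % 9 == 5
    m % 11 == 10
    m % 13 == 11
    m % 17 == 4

The moduli are pairwise coprime; N = 9·11·13·17 = 21879.
N/9 = 2431; 2431 ≡ 1 (mod 9), inverse 1.
N/11 = 1989; 1989 ≡ 9 (mod 11); 9·5 ≡ 1, so inverse 5.
N/13 = 1683; 1683 ≡ 6 (mod 13); 6·11 ≡ 1, so inverse 11.
N/17 = 1287; 1287 ≡ 12 (mod 17); 12·10 ≡ 1, so inverse 10.
m ≡ 5·2431·1 + 10·1989·5 + 11·1683·11 + 4·1287·10 = 366728.
366728 mod 21879 = 16664.

16664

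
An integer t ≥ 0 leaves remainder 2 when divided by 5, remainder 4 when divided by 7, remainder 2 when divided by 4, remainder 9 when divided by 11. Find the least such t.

The moduli are pairwise coprime; N = 5·7·4·11 = 1540.
N/5 = 308; 308 ≡ 3 (mod 5); 3·2 ≡ 1, so inverse 2.
N/7 = 220; 220 ≡ 3 (mod 7); 3·5 ≡ 1, so inverse 5.
N/4 = 385; 385 ≡ 1 (mod 4), inverse 1.
N/11 = 140; 140 ≡ 8 (mod 11); 8·7 ≡ 1, so inverse 7.
t ≡ 2·308·2 + 4·220·5 + 2·385·1 + 9·140·7 = 15222.
15222 mod 1540 = 1362.

1362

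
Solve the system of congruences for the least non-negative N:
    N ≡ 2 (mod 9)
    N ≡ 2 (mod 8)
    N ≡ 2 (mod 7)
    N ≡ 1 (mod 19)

8570

The moduli are pairwise coprime; M = 9·8·7·19 = 9576.
M/9 = 1064; 1064 ≡ 2 (mod 9); 2·5 ≡ 1, so inverse 5.
M/8 = 1197; 1197 ≡ 5 (mod 8); 5·5 ≡ 1, so inverse 5.
M/7 = 1368; 1368 ≡ 3 (mod 7); 3·5 ≡ 1, so inverse 5.
M/19 = 504; 504 ≡ 10 (mod 19); 10·2 ≡ 1, so inverse 2.
N ≡ 2·1064·5 + 2·1197·5 + 2·1368·5 + 1·504·2 = 37298.
37298 mod 9576 = 8570.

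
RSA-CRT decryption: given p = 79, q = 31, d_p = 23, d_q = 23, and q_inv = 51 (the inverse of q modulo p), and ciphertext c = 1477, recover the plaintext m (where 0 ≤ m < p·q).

m₁ = c^(d_p) mod p: c ≡ 55 (mod 79), and 55^23 mod 79 = 23.
m₂ = c^(d_q) mod q: c ≡ 20 (mod 31), and 20^23 mod 31 = 19.
h = q_inv·(m₁ − m₂) mod p = 51·(23 − 19) mod 79 = 46.
m = m₂ + h·q = 19 + 46·31 = 1445.

1445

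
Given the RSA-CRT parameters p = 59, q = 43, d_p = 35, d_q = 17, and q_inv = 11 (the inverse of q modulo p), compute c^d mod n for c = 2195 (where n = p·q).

997

m₁ = c^(d_p) mod p: c ≡ 12 (mod 59), and 12^35 mod 59 = 53.
m₂ = c^(d_q) mod q: c ≡ 2 (mod 43), and 2^17 mod 43 = 8.
h = q_inv·(m₁ − m₂) mod p = 11·(53 − 8) mod 59 = 23.
m = m₂ + h·q = 8 + 23·43 = 997.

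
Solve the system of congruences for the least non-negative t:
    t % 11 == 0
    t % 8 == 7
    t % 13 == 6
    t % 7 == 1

2255

The moduli are pairwise coprime; N = 11·8·13·7 = 8008.
N/11 = 728; 728 ≡ 2 (mod 11); 2·6 ≡ 1, so inverse 6.
N/8 = 1001; 1001 ≡ 1 (mod 8), inverse 1.
N/13 = 616; 616 ≡ 5 (mod 13); 5·8 ≡ 1, so inverse 8.
N/7 = 1144; 1144 ≡ 3 (mod 7); 3·5 ≡ 1, so inverse 5.
t ≡ 0·728·6 + 7·1001·1 + 6·616·8 + 1·1144·5 = 42295.
42295 mod 8008 = 2255.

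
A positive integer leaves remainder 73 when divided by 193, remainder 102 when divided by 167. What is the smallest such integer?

Combine the congruences pairwise.
From k ≡ 73 (mod 193) write k = 73 + 193t. Substituting into k ≡ 102 (mod 167) gives 193t ≡ 29 (mod 167), and since 26⁻¹ ≡ 45 (mod 167), t ≡ 136. Hence k ≡ 73 + 193·136 = 26321 (mod 32231).

26321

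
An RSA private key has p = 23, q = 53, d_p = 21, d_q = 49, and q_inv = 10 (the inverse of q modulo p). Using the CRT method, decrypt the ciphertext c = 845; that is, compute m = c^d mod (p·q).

m₁ = c^(d_p) mod p: c ≡ 17 (mod 23), and 17^21 mod 23 = 19.
m₂ = c^(d_q) mod q: c ≡ 50 (mod 53), and 50^49 mod 53 = 51.
h = q_inv·(m₁ − m₂) mod p = 10·(19 − 51) mod 23 = 2.
m = m₂ + h·q = 51 + 2·53 = 157.

157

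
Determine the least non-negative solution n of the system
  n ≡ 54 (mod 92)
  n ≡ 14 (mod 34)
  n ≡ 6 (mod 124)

30138

Combine the congruences pairwise.
gcd(92, 34) = 2 and 2 | (14 − 54), so the pair is consistent; merging gives n ≡ 422 (mod 1564), where 1564 = lcm(92, 34).
gcd(1564, 124) = 4 and 4 | (6 − 422), so the pair is consistent; merging gives n ≡ 30138 (mod 48484), where 48484 = lcm(1564, 124).
The solution is unique modulo lcm(92, 34, 124) = 48484.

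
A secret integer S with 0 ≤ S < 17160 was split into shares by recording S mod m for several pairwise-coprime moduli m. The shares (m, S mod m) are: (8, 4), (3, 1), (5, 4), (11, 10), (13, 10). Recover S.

The moduli are pairwise coprime; N = 8·3·5·11·13 = 17160.
N/8 = 2145; 2145 ≡ 1 (mod 8), inverse 1.
N/3 = 5720; 5720 ≡ 2 (mod 3); 2·2 ≡ 1, so inverse 2.
N/5 = 3432; 3432 ≡ 2 (mod 5); 2·3 ≡ 1, so inverse 3.
N/11 = 1560; 1560 ≡ 9 (mod 11); 9·5 ≡ 1, so inverse 5.
N/13 = 1320; 1320 ≡ 7 (mod 13); 7·2 ≡ 1, so inverse 2.
S ≡ 4·2145·1 + 1·5720·2 + 4·3432·3 + 10·1560·5 + 10·1320·2 = 165604.
165604 mod 17160 = 11164.

11164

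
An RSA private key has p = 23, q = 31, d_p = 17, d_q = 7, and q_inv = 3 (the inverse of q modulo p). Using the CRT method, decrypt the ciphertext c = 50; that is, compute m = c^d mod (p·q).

255

m₁ = c^(d_p) mod p: c ≡ 4 (mod 23), and 4^17 mod 23 = 2.
m₂ = c^(d_q) mod q: c ≡ 19 (mod 31), and 19^7 mod 31 = 7.
h = q_inv·(m₁ − m₂) mod p = 3·(2 − 7) mod 23 = 8.
m = m₂ + h·q = 7 + 8·31 = 255.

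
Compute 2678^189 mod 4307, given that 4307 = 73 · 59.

2071

Mod 73: 2678 ≡ 50; by Fermat, exponent reduces to 189 mod 72 = 45; 50^45 ≡ 27 (mod 73).
Mod 59: 2678 ≡ 23; by Fermat, exponent reduces to 189 mod 58 = 15; 23^15 ≡ 6 (mod 59).
Combine by CRT: x ≡ 27 (mod 73), x ≡ 6 (mod 59) ⇒ x ≡ 2071 (mod 4307).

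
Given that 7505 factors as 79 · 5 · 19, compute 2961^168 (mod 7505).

Mod 79: 2961 ≡ 38; by Fermat, exponent reduces to 168 mod 78 = 12; 38^12 ≡ 52 (mod 79).
Mod 5: 2961 ≡ 1; since 4 | 168, by Fermat 1^168 ≡ 1 (mod 5).
Mod 19: 2961 ≡ 16; by Fermat, exponent reduces to 168 mod 18 = 6; 16^6 ≡ 7 (mod 19).
Combine by CRT: x ≡ 52 (mod 79), x ≡ 1 (mod 5), x ≡ 7 (mod 19) ⇒ x ≡ 4871 (mod 7505).

4871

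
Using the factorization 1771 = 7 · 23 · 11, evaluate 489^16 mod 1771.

Mod 7: 489 ≡ 6; by Fermat, exponent reduces to 16 mod 6 = 4; 6^4 ≡ 1 (mod 7).
Mod 23: 489 ≡ 6; 6^16 ≡ 2 (mod 23).
Mod 11: 489 ≡ 5; by Fermat, exponent reduces to 16 mod 10 = 6; 5^6 ≡ 5 (mod 11).
Combine by CRT: x ≡ 1 (mod 7), x ≡ 2 (mod 23), x ≡ 5 (mod 11) ⇒ x ≡ 71 (mod 1771).

71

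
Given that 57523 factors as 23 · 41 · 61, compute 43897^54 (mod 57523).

Mod 23: 43897 ≡ 13; by Fermat, exponent reduces to 54 mod 22 = 10; 13^10 ≡ 16 (mod 23).
Mod 41: 43897 ≡ 27; by Fermat, exponent reduces to 54 mod 40 = 14; 27^14 ≡ 9 (mod 41).
Mod 61: 43897 ≡ 38; 38^54 ≡ 27 (mod 61).
Combine by CRT: x ≡ 16 (mod 23), x ≡ 9 (mod 41), x ≡ 27 (mod 61) ⇒ x ≡ 49742 (mod 57523).

49742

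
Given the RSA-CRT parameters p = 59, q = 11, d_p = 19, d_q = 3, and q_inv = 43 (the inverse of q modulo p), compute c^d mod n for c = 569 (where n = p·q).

72

m₁ = c^(d_p) mod p: c ≡ 38 (mod 59), and 38^19 mod 59 = 13.
m₂ = c^(d_q) mod q: c ≡ 8 (mod 11), and 8^3 mod 11 = 6.
h = q_inv·(m₁ − m₂) mod p = 43·(13 − 6) mod 59 = 6.
m = m₂ + h·q = 6 + 6·11 = 72.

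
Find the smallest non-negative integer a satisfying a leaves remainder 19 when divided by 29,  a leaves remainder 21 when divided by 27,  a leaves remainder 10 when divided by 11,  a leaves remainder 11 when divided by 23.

97140

The moduli are pairwise coprime; N = 29·27·11·23 = 198099.
N/29 = 6831; 6831 ≡ 16 (mod 29); 16·20 ≡ 1, so inverse 20.
N/27 = 7337; 7337 ≡ 20 (mod 27); 20·23 ≡ 1, so inverse 23.
N/11 = 18009; 18009 ≡ 2 (mod 11); 2·6 ≡ 1, so inverse 6.
N/23 = 8613; 8613 ≡ 11 (mod 23); 11·21 ≡ 1, so inverse 21.
a ≡ 19·6831·20 + 21·7337·23 + 10·18009·6 + 11·8613·21 = 9209694.
9209694 mod 198099 = 97140.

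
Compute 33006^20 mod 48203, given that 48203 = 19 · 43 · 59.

Mod 19: 33006 ≡ 3; by Fermat, exponent reduces to 20 mod 18 = 2; 3^2 ≡ 9 (mod 19).
Mod 43: 33006 ≡ 25; 25^20 ≡ 31 (mod 43).
Mod 59: 33006 ≡ 25; 25^20 ≡ 20 (mod 59).
Combine by CRT: x ≡ 9 (mod 19), x ≡ 31 (mod 43), x ≡ 20 (mod 59) ⇒ x ≡ 12587 (mod 48203).

12587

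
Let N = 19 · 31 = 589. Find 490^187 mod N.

583

Mod 19: 490 ≡ 15; by Fermat, exponent reduces to 187 mod 18 = 7; 15^7 ≡ 13 (mod 19).
Mod 31: 490 ≡ 25; by Fermat, exponent reduces to 187 mod 30 = 7; 25^7 ≡ 25 (mod 31).
Combine by CRT: x ≡ 13 (mod 19), x ≡ 25 (mod 31) ⇒ x ≡ 583 (mod 589).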